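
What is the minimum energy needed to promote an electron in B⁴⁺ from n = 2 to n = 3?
47.242 eV

The energy levels of a hydrogen-like atom are E_n = -13.6057 Z² eV / n².

Energy at n = 2: E_2 = -13.6057 × 5² / 2² = -85.035625 eV
Energy at n = 3: E_3 = -13.6057 × 5² / 3² = -37.793611 eV

The excitation energy is the difference:
ΔE = E_3 - E_2
ΔE = -37.793611 - (-85.035625)
ΔE = 47.242 eV

Since this is positive, energy must be absorbed (photon absorption).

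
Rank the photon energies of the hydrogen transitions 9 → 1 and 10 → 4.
9 → 1

Calculate the energy for each transition:

Transition 9 → 1:
ΔE₁ = |E_1 - E_9| = |-13.6057/1² - (-13.6057/9²)|
ΔE₁ = |-13.605700000000 - (-0.167971604938)| = 13.437728395 eV

Transition 10 → 4:
ΔE₂ = |E_4 - E_10| = |-13.6057/4² - (-13.6057/10²)|
ΔE₂ = |-0.850356250000 - (-0.136057000000)| = 0.714299250 eV

Since 13.437728395 eV > 0.714299250 eV, the transition 9 → 1 emits the more energetic photon.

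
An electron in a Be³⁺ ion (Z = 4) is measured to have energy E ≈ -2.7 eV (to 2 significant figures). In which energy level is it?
n = 9

The exact energy levels follow E_n = -13.6057 Z² / n² eV with Z = 4.

The measured value (-2.7 eV) is reported to only 2 significant figures, so we must test candidate n values and see which one matches to that precision.

Candidate energies:
  n = 7:  E = -13.6057 × 4² / 7² = -4.44268 eV
  n = 8:  E = -13.6057 × 4² / 8² = -3.40143 eV
  n = 9:  E = -13.6057 × 4² / 9² = -2.68755 eV  ← matches
  n = 10:  E = -13.6057 × 4² / 10² = -2.17691 eV
  n = 11:  E = -13.6057 × 4² / 11² = -1.79910 eV

Checking against the measurement of -2.7 eV (2 sig figs), only n = 9 agrees:
E_9 = -2.68755 eV, which rounds to -2.7 eV ✓

Therefore n = 9.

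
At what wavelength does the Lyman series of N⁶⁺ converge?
1.85972 nm

The series limit corresponds to the transition from n = ∞ to n = 1.
This is the highest energy (shortest wavelength) transition in the Lyman series.

E_∞ = 0 eV
E_1 = -13.6057 × 7² / 1² = -666.6793000 eV

Energy at series limit:
ΔE = E_∞ - E_1 = 0 - (-666.6793000) = 666.6793000 eV
λ = hc/E = 1239.84 eV·nm / 666.6793000 eV = 1.85972 nm

This energy equals the ionization energy from the n = 1 state of N⁶⁺.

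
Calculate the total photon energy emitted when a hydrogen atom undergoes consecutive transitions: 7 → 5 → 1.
13.3280 eV

The energy levels of hydrogen are E_n = -13.6057 / n² eV.

First transition (7 → 5):
ΔE₁ = |E_5 - E_7|
ΔE₁ = |-0.5442280000 - (-0.2776673469)| = 0.2665607 eV

Second transition (5 → 1):
ΔE₂ = |E_1 - E_5|
ΔE₂ = |-13.6057000000 - (-0.5442280000)| = 13.0614720 eV

Total energy released:
E_total = ΔE₁ + ΔE₂ = 0.2665607 + 13.0614720 = 13.3280 eV

Note: This equals the direct transition 7 → 1: 13.3280 eV ✓
Energy is conserved regardless of the path taken.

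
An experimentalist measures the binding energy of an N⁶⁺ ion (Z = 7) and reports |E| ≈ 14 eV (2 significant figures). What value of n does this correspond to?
n = 7

The exact energy levels follow E_n = -13.6057 Z² / n² eV with Z = 7.

The measured value (-14 eV) is reported to only 2 significant figures, so we must test candidate n values and see which one matches to that precision.

Candidate energies:
  n = 5:  E = -13.6057 × 7² / 5² = -26.66717 eV
  n = 6:  E = -13.6057 × 7² / 6² = -18.51887 eV
  n = 7:  E = -13.6057 × 7² / 7² = -13.60570 eV  ← matches
  n = 8:  E = -13.6057 × 7² / 8² = -10.41686 eV
  n = 9:  E = -13.6057 × 7² / 9² = -8.23061 eV

Checking against the measurement of -14 eV (2 sig figs), only n = 7 agrees:
E_7 = -13.60570 eV, which rounds to -14 eV ✓

Therefore n = 7.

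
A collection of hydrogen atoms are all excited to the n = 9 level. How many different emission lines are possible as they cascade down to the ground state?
36

The electron can occupy levels n = 1, 2, ..., 9 during de-excitation — that is m = 9 - 1 + 1 = 9 distinct levels.

The number of distinct spectral lines equals the number of ways to choose 2 of these m levels (each pair gives one possible emission transition):

Number of lines = m(m-1)/2 = 9×8/2 = 36

These correspond to all possible transitions between the 9 levels:
9 → 8, 9 → 7, 9 → 6, 9 → 5, 9 → 4, 9 → 3, 9 → 2, 9 → 1...

Each transition produces a photon with a unique energy (and thus wavelength). This count does not depend on Z.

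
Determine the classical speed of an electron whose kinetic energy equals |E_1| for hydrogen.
2.1877e+06 m/s (or 0.729736% of c)

The binding energy at n = 1 for hydrogen is:
E_1 = -13.6057/1² = -13.60570000 eV
|E_1| = 13.60570000 eV

Convert to Joules:
KE = 13.60570000 eV × (1.602177 × 10⁻¹⁹ J/eV) = 2.179874e-18 J

Using KE = ½mv²:
v = √(2·KE/m_e)
v = √(2 × 2.179874e-18 J / 9.10938 × 10⁻³¹ kg)
v = 2.1877e+06 m/s

This is approximately 0.729736% the speed of light.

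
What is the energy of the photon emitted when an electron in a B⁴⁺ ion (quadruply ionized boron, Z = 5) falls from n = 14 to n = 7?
5.20626 eV

The energy levels are E_n = -13.6057 Z² eV / n².

Energy at n = 14: E_14 = -13.6057 × 5² / 14² = -1.73542092 eV
Energy at n = 7: E_7 = -13.6057 × 5² / 7² = -6.94168367 eV

For emission (electron falling to lower state), the photon energy is:
E_photon = E_14 - E_7 = |-1.73542092 - (-6.94168367)|
E_photon = 5.20626 eV

This energy is carried away by the emitted photon.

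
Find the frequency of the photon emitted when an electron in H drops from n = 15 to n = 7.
5.2518e+13 Hz

First, find the transition energy:
E_15 = -13.6057 / 15² = -0.06046978 eV
E_7 = -13.6057 / 7² = -0.27766735 eV
|ΔE| = |E_7 - E_15| = 0.21719757 eV

Convert to Joules: E = 0.21719757 eV × (1.602177 × 10⁻¹⁹ J/eV) = 3.479890e-20 J

Using E = hf:
f = E/h = 3.479890e-20 J / (6.62607 × 10⁻³⁴ J·s)
f = 5.2518e+13 Hz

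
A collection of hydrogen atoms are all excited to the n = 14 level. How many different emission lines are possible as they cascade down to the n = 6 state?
36

The electron can occupy levels n = 6, 7, ..., 14 during de-excitation — that is m = 14 - 6 + 1 = 9 distinct levels.

The number of distinct spectral lines equals the number of ways to choose 2 of these m levels (each pair gives one possible emission transition):

Number of lines = m(m-1)/2 = 9×8/2 = 36

These correspond to all possible transitions between the 9 levels:
14 → 13, 14 → 12, 14 → 11, 14 → 10, 14 → 9, 14 → 8, 14 → 7, 14 → 6...

Each transition produces a photon with a unique energy (and thus wavelength). This count does not depend on Z.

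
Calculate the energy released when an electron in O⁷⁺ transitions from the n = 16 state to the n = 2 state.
214.2898 eV

The energy levels are E_n = -13.6057 Z² eV / n².

Energy at n = 16: E_16 = -13.6057 × 8² / 16² = -3.4014250 eV
Energy at n = 2: E_2 = -13.6057 × 8² / 2² = -217.6912000 eV

For emission (electron falling to lower state), the photon energy is:
E_photon = E_16 - E_2 = |-3.4014250 - (-217.6912000)|
E_photon = 214.2898 eV

This energy is carried away by the emitted photon.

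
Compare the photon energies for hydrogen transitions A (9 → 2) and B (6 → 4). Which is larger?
9 → 2

Calculate the energy for each transition:

Transition 9 → 2:
ΔE₁ = |E_2 - E_9| = |-13.6057/2² - (-13.6057/9²)|
ΔE₁ = |-3.401425000000 - (-0.167971604938)| = 3.233453395 eV

Transition 6 → 4:
ΔE₂ = |E_4 - E_6| = |-13.6057/4² - (-13.6057/6²)|
ΔE₂ = |-0.850356250000 - (-0.377936111111)| = 0.472420139 eV

Since 3.233453395 eV > 0.472420139 eV, the transition 9 → 2 emits the more energetic photon.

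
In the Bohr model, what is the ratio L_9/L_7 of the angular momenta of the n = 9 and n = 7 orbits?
1.29

In the Bohr model, L_n = nℏ, so the ratio is purely the ratio of quantum numbers:

L_9/L_7 = 9ℏ / 7ℏ = 9/7 = 1.29

The angular momentum scales linearly with n.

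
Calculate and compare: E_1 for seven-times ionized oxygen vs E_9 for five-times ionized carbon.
O⁷⁺ at n = 1 (E = -870.7648 eV)

Using E_n = -13.6057 Z² / n² eV:

O⁷⁺ (Z = 8) at n = 1:
E = -13.6057 × 8² / 1² = -13.6057 × 64 / 1 = -870.7648000 eV

C⁵⁺ (Z = 6) at n = 9:
E = -13.6057 × 6² / 9² = -13.6057 × 36 / 81 = -6.0469778 eV

Since -870.7648000 eV < -6.0469778 eV,
O⁷⁺ at n = 1 is more tightly bound (requires more energy to ionize).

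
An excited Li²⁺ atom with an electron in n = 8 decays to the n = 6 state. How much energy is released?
1.4881 eV

The energy levels are E_n = -13.6057 Z² eV / n².

Energy at n = 8: E_8 = -13.6057 × 3² / 8² = -1.9133016 eV
Energy at n = 6: E_6 = -13.6057 × 3² / 6² = -3.4014250 eV

For emission (electron falling to lower state), the photon energy is:
E_photon = E_8 - E_6 = |-1.9133016 - (-3.4014250)|
E_photon = 1.4881 eV

This energy is carried away by the emitted photon.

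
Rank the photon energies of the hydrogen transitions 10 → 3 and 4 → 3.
10 → 3

Calculate the energy for each transition:

Transition 10 → 3:
ΔE₁ = |E_3 - E_10| = |-13.6057/3² - (-13.6057/10²)|
ΔE₁ = |-1.511744444444 - (-0.136057000000)| = 1.375687444 eV

Transition 4 → 3:
ΔE₂ = |E_3 - E_4| = |-13.6057/3² - (-13.6057/4²)|
ΔE₂ = |-1.511744444444 - (-0.850356250000)| = 0.661388194 eV

Since 1.375687444 eV > 0.661388194 eV, the transition 10 → 3 emits the more energetic photon.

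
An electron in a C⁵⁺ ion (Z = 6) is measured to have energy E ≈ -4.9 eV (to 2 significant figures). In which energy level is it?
n = 10

The exact energy levels follow E_n = -13.6057 Z² / n² eV with Z = 6.

The measured value (-4.9 eV) is reported to only 2 significant figures, so we must test candidate n values and see which one matches to that precision.

Candidate energies:
  n = 8:  E = -13.6057 × 6² / 8² = -7.65321 eV
  n = 9:  E = -13.6057 × 6² / 9² = -6.04698 eV
  n = 10:  E = -13.6057 × 6² / 10² = -4.89805 eV  ← matches
  n = 11:  E = -13.6057 × 6² / 11² = -4.04798 eV
  n = 12:  E = -13.6057 × 6² / 12² = -3.40143 eV

Checking against the measurement of -4.9 eV (2 sig figs), only n = 10 agrees:
E_10 = -4.89805 eV, which rounds to -4.9 eV ✓

Therefore n = 10.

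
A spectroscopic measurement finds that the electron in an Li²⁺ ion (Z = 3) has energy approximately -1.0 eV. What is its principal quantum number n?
n = 11

The exact energy levels follow E_n = -13.6057 Z² / n² eV with Z = 3.

The measured value (-1.0 eV) is reported to only 2 significant figures, so we must test candidate n values and see which one matches to that precision.

Candidate energies:
  n = 9:  E = -13.6057 × 3² / 9² = -1.51174 eV
  n = 10:  E = -13.6057 × 3² / 10² = -1.22451 eV
  n = 11:  E = -13.6057 × 3² / 11² = -1.01199 eV  ← matches
  n = 12:  E = -13.6057 × 3² / 12² = -0.85036 eV
  n = 13:  E = -13.6057 × 3² / 13² = -0.72456 eV

Checking against the measurement of -1.0 eV (2 sig figs), only n = 11 agrees:
E_11 = -1.01199 eV, which rounds to -1.0 eV ✓

Therefore n = 11.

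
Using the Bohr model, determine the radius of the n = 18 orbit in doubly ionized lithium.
5.71511 nm (or 57.15114 Å)

The Bohr radius formula is:
r_n = n² a₀ / Z

where a₀ = 0.05291772 nm is the Bohr radius.

For Li²⁺ (Z = 3) at n = 18:
r_18 = 18² × 0.05291772 nm / 3
r_18 = 324 × 0.05291772 nm / 3
r_18 = 17.145341 nm / 3
r_18 = 5.71511 nm

The electron orbits at approximately 5.71511 nm from the nucleus.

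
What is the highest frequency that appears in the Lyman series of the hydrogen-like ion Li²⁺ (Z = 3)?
2.961e+16 Hz

The series limit corresponds to the transition from n = ∞ to n = 1.
This is the highest energy (shortest wavelength) transition in the Lyman series.

E_∞ = 0 eV
E_1 = -13.6057 × 3² / 1² = -122.45130000 eV

Energy at series limit:
ΔE = E_∞ - E_1 = 0 - (-122.45130000) = 122.45130000 eV
E = 122.45130000 eV × (1.602177 × 10⁻¹⁹ J/eV) = 1.96189e-17 J
f = E/h = 1.96189e-17 J / (6.62607 × 10⁻³⁴ J·s) = 2.961e+16 Hz

This energy equals the ionization energy from the n = 1 state of Li²⁺.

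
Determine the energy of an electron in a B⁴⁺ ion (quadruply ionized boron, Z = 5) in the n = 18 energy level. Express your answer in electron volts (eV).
-1.049823 eV

The energy levels of a hydrogen-like atom are given by:
E_n = -13.6057 Z² / n² eV  (with Z = 5 for B⁴⁺)

For n = 18:
E_18 = -13.6057 × 5² / 18²
E_18 = -13.6057 × 25 / 324
E_18 = -1.049823 eV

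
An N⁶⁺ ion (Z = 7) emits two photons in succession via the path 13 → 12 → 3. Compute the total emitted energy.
70.13063 eV

The energy levels of N⁶⁺ are E_n = -13.6057 × 7² / n² eV.

First transition (13 → 12):
ΔE₁ = |E_12 - E_13|
ΔE₁ = |-4.62971736111 - (-3.94484792899)| = 0.68486943 eV

Second transition (12 → 3):
ΔE₂ = |E_3 - E_12|
ΔE₂ = |-74.07547777778 - (-4.62971736111)| = 69.44576042 eV

Total energy released:
E_total = ΔE₁ + ΔE₂ = 0.68486943 + 69.44576042 = 70.13063 eV

Note: This equals the direct transition 13 → 3: 70.13063 eV ✓
Energy is conserved regardless of the path taken.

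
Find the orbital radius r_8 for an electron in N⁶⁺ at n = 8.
0.4838 nm (or 4.8382 Å)

The Bohr radius formula is:
r_n = n² a₀ / Z

where a₀ = 0.0529177 nm is the Bohr radius.

For N⁶⁺ (Z = 7) at n = 8:
r_8 = 8² × 0.0529177 nm / 7
r_8 = 64 × 0.0529177 nm / 7
r_8 = 3.38673 nm / 7
r_8 = 0.4838 nm

The electron orbits at approximately 0.4838 nm from the nucleus.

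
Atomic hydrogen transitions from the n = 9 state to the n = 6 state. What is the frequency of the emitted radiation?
5.0769e+13 Hz

First, find the transition energy:
E_9 = -13.6057 / 9² = -0.16797160 eV
E_6 = -13.6057 / 6² = -0.37793611 eV
|ΔE| = |E_6 - E_9| = 0.20996451 eV

Convert to Joules: E = 0.20996451 eV × (1.602177 × 10⁻¹⁹ J/eV) = 3.364003e-20 J

Using E = hf:
f = E/h = 3.364003e-20 J / (6.62607 × 10⁻³⁴ J·s)
f = 5.0769e+13 Hz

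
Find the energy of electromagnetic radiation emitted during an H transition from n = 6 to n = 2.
3.023489 eV

The energy levels are E_n = -13.6057 eV / n².

Energy at n = 6: E_6 = -13.6057 / 6² = -0.377936111 eV
Energy at n = 2: E_2 = -13.6057 / 2² = -3.401425000 eV

For emission (electron falling to lower state), the photon energy is:
E_photon = E_6 - E_2 = |-0.377936111 - (-3.401425000)|
E_photon = 3.023489 eV

This energy is carried away by the emitted photon.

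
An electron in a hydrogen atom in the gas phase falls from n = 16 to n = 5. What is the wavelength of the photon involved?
2524.7172 nm

First, find the transition energy using E_n = -13.6057 / n² eV:
E_16 = -13.6057 / 16² = -0.0531472656 eV
E_5 = -13.6057 / 5² = -0.5442280000 eV

Photon energy: |ΔE| = |E_5 - E_16| = 0.4910807344 eV

Convert to wavelength using E = hc/λ with hc = 1239.84 eV·nm:
λ = hc/E = 1239.84 eV·nm / 0.4910807344 eV
λ = 2524.7172 nm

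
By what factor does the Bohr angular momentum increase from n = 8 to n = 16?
2.0000

In the Bohr model, L_n = nℏ, so the ratio is purely the ratio of quantum numbers:

L_16/L_8 = 16ℏ / 8ℏ = 16/8 = 2.0000

The angular momentum scales linearly with n.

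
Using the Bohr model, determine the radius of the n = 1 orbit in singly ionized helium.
0.026459 nm (or 0.264589 Å)

The Bohr radius formula is:
r_n = n² a₀ / Z

where a₀ = 0.052917721 nm is the Bohr radius.

For He⁺ (Z = 2) at n = 1:
r_1 = 1² × 0.052917721 nm / 2
r_1 = 1 × 0.052917721 nm / 2
r_1 = 0.0529177 nm / 2
r_1 = 0.026459 nm

The electron orbits at approximately 0.026459 nm from the nucleus.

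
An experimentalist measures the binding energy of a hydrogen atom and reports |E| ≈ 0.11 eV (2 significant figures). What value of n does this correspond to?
n = 11

The exact energy levels follow E_n = -13.6057 eV / n².

The measured value (-0.11 eV) is reported to only 2 significant figures, so we must test candidate n values and see which one matches to that precision.

Candidate energies:
  n = 9:  E = -13.6057/9² = -0.16797 eV
  n = 10:  E = -13.6057/10² = -0.13606 eV
  n = 11:  E = -13.6057/11² = -0.11244 eV  ← matches
  n = 12:  E = -13.6057/12² = -0.09448 eV
  n = 13:  E = -13.6057/13² = -0.08051 eV

Checking against the measurement of -0.11 eV (2 sig figs), only n = 11 agrees:
E_11 = -0.11244 eV, which rounds to -0.11 eV ✓

Therefore n = 11.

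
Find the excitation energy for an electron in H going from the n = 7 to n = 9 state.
0.110 eV

The energy levels of a hydrogen-like atom are E_n = -13.6057 eV / n².

Energy at n = 7: E_7 = -13.6057 / 7² = -0.277667 eV
Energy at n = 9: E_9 = -13.6057 / 9² = -0.167972 eV

The excitation energy is the difference:
ΔE = E_9 - E_7
ΔE = -0.167972 - (-0.277667)
ΔE = 0.110 eV

Since this is positive, energy must be absorbed (photon absorption).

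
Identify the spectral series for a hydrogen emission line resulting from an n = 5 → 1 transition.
Lyman series

The spectral series in hydrogen are named based on the final (lower) energy level:
- Lyman series: n_final = 1 (ultraviolet)
- Balmer series: n_final = 2 (visible/near-UV)
- Paschen series: n_final = 3 (infrared)
- Brackett series: n_final = 4 (infrared)
- Pfund series: n_final = 5 (far infrared)

Since this transition ends at n = 1, it belongs to the Lyman series.

For reference, this 5 → 1 line has photon energy
ΔE = 13.6057 eV × (1/1² - 1/5²) = 13.06147200 eV,
corresponding to wavelength λ = hc/ΔE = 1239.84 eV·nm / 13.06147200 eV = 94.923451 nm in the ultraviolet region.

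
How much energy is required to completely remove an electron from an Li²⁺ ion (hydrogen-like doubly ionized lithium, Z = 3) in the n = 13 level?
0.725 eV

The ionization energy is the energy needed to remove the electron completely (n → ∞).

For a hydrogen-like ion with Z = 3, E_n = -13.6057 Z² / n² eV.

At n = 13: E_13 = -13.6057 × 3² / 13² = -0.724564 eV
At n = ∞: E_∞ = 0 eV

Ionization energy = E_∞ - E_13 = 0 - (-0.724564) = 0.724564 eV
Ionization energy ≈ 0.725 eV

This is also called the binding energy of the electron in state n = 13.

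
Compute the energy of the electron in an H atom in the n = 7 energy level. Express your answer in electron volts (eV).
-0.27767 eV

The energy levels of a hydrogen-like atom are given by:
E_n = -13.6057 eV / n²

For n = 7:
E_7 = -13.6057 eV / 7²
E_7 = -13.6057 eV / 49
E_7 = -0.27767 eV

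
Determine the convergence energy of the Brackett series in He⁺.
3.4014 eV

The series limit corresponds to the transition from n = ∞ to n = 4.
This is the highest energy (shortest wavelength) transition in the Brackett series.

E_∞ = 0 eV
E_4 = -13.6057 × 2² / 4² = -3.4014 eV

Energy at series limit:
ΔE = E_∞ - E_4 = 0 - (-3.4014) = 3.4014 eV

This energy equals the ionization energy from the n = 4 state of He⁺.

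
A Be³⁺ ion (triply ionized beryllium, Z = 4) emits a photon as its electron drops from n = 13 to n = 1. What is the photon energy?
216.4031 eV

The energy levels are E_n = -13.6057 Z² eV / n².

Energy at n = 13: E_13 = -13.6057 × 4² / 13² = -1.2881136 eV
Energy at n = 1: E_1 = -13.6057 × 4² / 1² = -217.6912000 eV

For emission (electron falling to lower state), the photon energy is:
E_photon = E_13 - E_1 = |-1.2881136 - (-217.6912000)|
E_photon = 216.4031 eV

This energy is carried away by the emitted photon.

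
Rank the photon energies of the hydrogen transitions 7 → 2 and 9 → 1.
9 → 1

Calculate the energy for each transition:

Transition 7 → 2:
ΔE₁ = |E_2 - E_7| = |-13.6057/2² - (-13.6057/7²)|
ΔE₁ = |-3.40142500 - (-0.27766735)| = 3.12376 eV

Transition 9 → 1:
ΔE₂ = |E_1 - E_9| = |-13.6057/1² - (-13.6057/9²)|
ΔE₂ = |-13.60570000 - (-0.16797160)| = 13.43773 eV

Since 13.43773 eV > 3.12376 eV, the transition 9 → 1 emits the more energetic photon.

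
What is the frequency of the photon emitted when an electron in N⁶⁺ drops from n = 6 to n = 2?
3.58e+16 Hz

First, find the transition energy:
E_6 = -13.6057 × 7² / 6² = -18.5188694 eV
E_2 = -13.6057 × 7² / 2² = -166.6698250 eV
|ΔE| = |E_2 - E_6| = 148.1509556 eV

Convert to Joules: E = 148.1509556 eV × (1.602177 × 10⁻¹⁹ J/eV) = 2.3736e-17 J

Using E = hf:
f = E/h = 2.3736e-17 J / (6.62607 × 10⁻³⁴ J·s)
f = 3.58e+16 Hz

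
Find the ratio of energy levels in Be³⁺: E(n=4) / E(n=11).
7.5625

Using E_n = -13.6057 Z² / n² eV with Z = 4:

E_4 = -13.6057 × 4² / 4² = -217.6912 / 16 = -13.605700000 eV
E_11 = -13.6057 × 4² / 11² = -217.6912 / 121 = -1.799100826 eV

The ratio is:
E_4/E_11 = (-13.605700000) / (-1.799100826)
E_4/E_11 = (-217.6912/16) / (-217.6912/121)
E_4/E_11 = 121/16
E_4/E_11 = 7.5625
(Note: the Z² factors cancel in the ratio.)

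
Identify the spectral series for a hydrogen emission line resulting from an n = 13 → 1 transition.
Lyman series

The spectral series in hydrogen are named based on the final (lower) energy level:
- Lyman series: n_final = 1 (ultraviolet)
- Balmer series: n_final = 2 (visible/near-UV)
- Paschen series: n_final = 3 (infrared)
- Brackett series: n_final = 4 (infrared)
- Pfund series: n_final = 5 (far infrared)

Since this transition ends at n = 1, it belongs to the Lyman series.

For reference, this 13 → 1 line has photon energy
ΔE = 13.6057 eV × (1/1² - 1/13²) = 13.52519 eV,
corresponding to wavelength λ = hc/ΔE = 1239.84 eV·nm / 13.52519 eV = 91.669 nm in the ultraviolet region.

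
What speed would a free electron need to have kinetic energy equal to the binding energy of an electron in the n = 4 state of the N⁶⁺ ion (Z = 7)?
3.8285e+06 m/s (or 1.27704% of c)

The binding energy at n = 4 for N⁶⁺ is:
E_4 = -13.6057 × 7²/4² = -41.6674563 eV
|E_4| = 41.6674563 eV

Convert to Joules:
KE = 41.6674563 eV × (1.602177 × 10⁻¹⁹ J/eV) = 6.675864e-18 J

Using KE = ½mv²:
v = √(2·KE/m_e)
v = √(2 × 6.675864e-18 J / 9.10938 × 10⁻³¹ kg)
v = 3.8285e+06 m/s

This is approximately 1.27704% the speed of light.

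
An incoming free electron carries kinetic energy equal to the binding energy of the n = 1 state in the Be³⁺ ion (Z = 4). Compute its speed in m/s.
8.7508e+06 m/s (or 2.919% of c)

The binding energy at n = 1 for Be³⁺ is:
E_1 = -13.6057 × 4²/1² = -217.69120 eV
|E_1| = 217.69120 eV

Convert to Joules:
KE = 217.69120 eV × (1.602177 × 10⁻¹⁹ J/eV) = 3.487798e-17 J

Using KE = ½mv²:
v = √(2·KE/m_e)
v = √(2 × 3.487798e-17 J / 9.10938 × 10⁻³¹ kg)
v = 8.7508e+06 m/s

This is approximately 2.919% the speed of light.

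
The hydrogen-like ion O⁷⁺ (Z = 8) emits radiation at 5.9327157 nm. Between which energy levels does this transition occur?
n = 10 → n = 2

First, find the photon energy from the wavelength (hc = 1239.84 eV·nm):
E = hc/λ = 1239.84 eV·nm / 5.9327157 nm = 208.98355 eV

The energy levels of O⁷⁺ satisfy E_n = -13.6057 × 8² / n² eV, so an emission n_i → n_f releases
ΔE = 13.6057 × 8² × (1/n_f² − 1/n_i²) eV.

Setting ΔE equal to the photon energy:
1/n_f² − 1/n_i² = 208.98355 / (13.6057 × 8²) = 0.24000000

Since 1/n_i² must be positive, we need 1/n_f² > 0.24000000, i.e. n_f ≤ 2. For each allowed n_f, solve n_i = (1/n_f² − 0.24000000)^(−1/2) and check whether it is a whole number:
  n_f = 1: 1/n_i² = 1.00000000 − 0.24000000 = 0.76000000 → n_i = 1.147  (not an integer) ✗
  n_f = 2: 1/n_i² = 0.25000000 − 0.24000000 = 0.01000000 → n_i = 10.000  → integer, n_i = 10 ✓

Only n_f = 2 gives an integer upper level, n_i = 10.

The transition is from n = 10 to n = 2 (emission).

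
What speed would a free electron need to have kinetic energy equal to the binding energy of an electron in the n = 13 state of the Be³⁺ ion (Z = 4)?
6.731e+05 m/s (or 0.2245% of c)

The binding energy at n = 13 for Be³⁺ is:
E_13 = -13.6057 × 4²/13² = -1.288114 eV
|E_13| = 1.288114 eV

Convert to Joules:
KE = 1.288114 eV × (1.602177 × 10⁻¹⁹ J/eV) = 2.06379e-19 J

Using KE = ½mv²:
v = √(2·KE/m_e)
v = √(2 × 2.06379e-19 J / 9.10938 × 10⁻³¹ kg)
v = 6.731e+05 m/s

This is approximately 0.2245% the speed of light.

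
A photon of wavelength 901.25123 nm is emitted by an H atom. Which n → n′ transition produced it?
n = 10 → n = 3

First, find the photon energy from the wavelength (hc = 1239.84 eV·nm):
E = hc/λ = 1239.84 eV·nm / 901.25123 nm = 1.3756874 eV

The energy levels of hydrogen satisfy E_n = -13.6057 / n² eV, so an emission n_i → n_f releases
ΔE = 13.6057 × (1/n_f² − 1/n_i²) eV.

Setting ΔE equal to the photon energy:
1/n_f² − 1/n_i² = 1.3756874 / 13.6057 = 0.10111111

Since 1/n_i² must be positive, we need 1/n_f² > 0.10111111, i.e. n_f ≤ 3. For each allowed n_f, solve n_i = (1/n_f² − 0.10111111)^(−1/2) and check whether it is a whole number:
  n_f = 1: 1/n_i² = 1.00000000 − 0.10111111 = 0.89888889 → n_i = 1.055  (not an integer) ✗
  n_f = 2: 1/n_i² = 0.25000000 − 0.10111111 = 0.14888889 → n_i = 2.592  (not an integer) ✗
  n_f = 3: 1/n_i² = 0.11111111 − 0.10111111 = 0.01000000 → n_i = 10.000  → integer, n_i = 10 ✓

Only n_f = 3 gives an integer upper level, n_i = 10.

The transition is from n = 10 to n = 3 (emission).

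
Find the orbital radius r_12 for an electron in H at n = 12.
7.6202 nm (or 76.2015 Å)

The Bohr radius formula is:
r_n = n² a₀ / Z

where a₀ = 0.0529177 nm is the Bohr radius.

For H (Z = 1) at n = 12:
r_12 = 12² × 0.0529177 nm / 1
r_12 = 144 × 0.0529177 nm / 1
r_12 = 7.62015 nm / 1
r_12 = 7.6202 nm

The electron orbits at approximately 7.6202 nm from the nucleus.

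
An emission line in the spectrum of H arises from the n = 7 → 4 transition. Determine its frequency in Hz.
1.38e+14 Hz

First, find the transition energy:
E_7 = -13.6057 / 7² = -0.277667 eV
E_4 = -13.6057 / 4² = -0.850356 eV
|ΔE| = |E_4 - E_7| = 0.572689 eV

Convert to Joules: E = 0.572689 eV × (1.602177 × 10⁻¹⁹ J/eV) = 9.1755e-20 J

Using E = hf:
f = E/h = 9.1755e-20 J / (6.62607 × 10⁻³⁴ J·s)
f = 1.38e+14 Hz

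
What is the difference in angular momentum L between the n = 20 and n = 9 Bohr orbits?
1.16003e-33 J·s (or 11ℏ)

In the Bohr model, L_n = nℏ where ℏ = 1.0545718e-34 J·s.

L_20 = 20ℏ = 2.1091436e-33 J·s
L_9 = 9ℏ = 9.4911462e-34 J·s

ΔL = L_20 - L_9 = (20 - 9)ℏ = 11ℏ
ΔL = 11 × 1.0545718e-34 J·s = 1.16003e-33 J·s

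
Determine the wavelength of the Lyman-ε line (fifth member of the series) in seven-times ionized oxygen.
1.4645 nm

The lines of a series are numbered from the longest wavelength (smallest ΔE) outward; the fifth line is the transition from n = n_f + 5 to n_f.
The Lyman series has all transitions ending at n_f = 1.

For O⁷⁺ (Z = 8), the fifth line (ε-line) is the jump from n = 6 to n = 1:
E_6 = -13.6057 × 8² / 6² = -24.187911 eV
E_1 = -13.6057 × 8² / 1² = -870.764800 eV
ΔE = E_6 - E_1 = 846.576889 eV

λ = hc/E = 1239.84 eV·nm / 846.576889 eV
λ = 1.4645 nm

This is the ε-line of the Lyman series in O⁷⁺.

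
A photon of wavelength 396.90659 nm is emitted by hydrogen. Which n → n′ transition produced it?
n = 7 → n = 2

First, find the photon energy from the wavelength (hc = 1239.84 eV·nm):
E = hc/λ = 1239.84 eV·nm / 396.90659 nm = 3.1237577 eV

The energy levels of hydrogen satisfy E_n = -13.6057 / n² eV, so an emission n_i → n_f releases
ΔE = 13.6057 × (1/n_f² − 1/n_i²) eV.

Setting ΔE equal to the photon energy:
1/n_f² − 1/n_i² = 3.1237577 / 13.6057 = 0.22959184

Since 1/n_i² must be positive, we need 1/n_f² > 0.22959184, i.e. n_f ≤ 2. For each allowed n_f, solve n_i = (1/n_f² − 0.22959184)^(−1/2) and check whether it is a whole number:
  n_f = 1: 1/n_i² = 1.00000000 − 0.22959184 = 0.77040816 → n_i = 1.139  (not an integer) ✗
  n_f = 2: 1/n_i² = 0.25000000 − 0.22959184 = 0.02040816 → n_i = 7.000  → integer, n_i = 7 ✓

Only n_f = 2 gives an integer upper level, n_i = 7.

The transition is from n = 7 to n = 2 (emission).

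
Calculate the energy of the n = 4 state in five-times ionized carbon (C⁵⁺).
-30.6128 eV

For hydrogen-like ions, the energy levels scale with Z²:
E_n = -13.6057 Z² / n² eV

For C⁵⁺ (Z = 6) at n = 4:
E_4 = -13.6057 × 6² / 4²
E_4 = -13.6057 × 36 / 16
E_4 = -489.8052 / 16
E_4 = -30.6128 eV

The energy is 36 times more negative than hydrogen at the same n due to the stronger nuclear charge.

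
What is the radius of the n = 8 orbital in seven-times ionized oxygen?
0.4233 nm (or 4.2334 Å)

The Bohr radius formula is:
r_n = n² a₀ / Z

where a₀ = 0.0529177 nm is the Bohr radius.

For O⁷⁺ (Z = 8) at n = 8:
r_8 = 8² × 0.0529177 nm / 8
r_8 = 64 × 0.0529177 nm / 8
r_8 = 3.38673 nm / 8
r_8 = 0.4233 nm

The electron orbits at approximately 0.4233 nm from the nucleus.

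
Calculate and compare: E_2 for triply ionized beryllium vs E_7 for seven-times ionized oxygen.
Be³⁺ at n = 2 (E = -54.422800 eV)

Using E_n = -13.6057 Z² / n² eV:

Be³⁺ (Z = 4) at n = 2:
E = -13.6057 × 4² / 2² = -13.6057 × 16 / 4 = -54.422800000 eV

O⁷⁺ (Z = 8) at n = 7:
E = -13.6057 × 8² / 7² = -13.6057 × 64 / 49 = -17.770710204 eV

Since -54.422800000 eV < -17.770710204 eV,
Be³⁺ at n = 2 is more tightly bound (requires more energy to ionize).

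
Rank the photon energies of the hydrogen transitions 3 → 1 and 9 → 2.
3 → 1

Calculate the energy for each transition:

Transition 3 → 1:
ΔE₁ = |E_1 - E_3| = |-13.6057/1² - (-13.6057/3²)|
ΔE₁ = |-13.6057000000 - (-1.5117444444)| = 12.0939556 eV

Transition 9 → 2:
ΔE₂ = |E_2 - E_9| = |-13.6057/2² - (-13.6057/9²)|
ΔE₂ = |-3.4014250000 - (-0.1679716049)| = 3.2334534 eV

Since 12.0939556 eV > 3.2334534 eV, the transition 3 → 1 emits the more energetic photon.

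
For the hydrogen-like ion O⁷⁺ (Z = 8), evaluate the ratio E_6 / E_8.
1.7778

Using E_n = -13.6057 Z² / n² eV with Z = 8:

E_6 = -13.6057 × 8² / 6² = -870.7648 / 36 = -24.1879111111 eV
E_8 = -13.6057 × 8² / 8² = -870.7648 / 64 = -13.6057000000 eV

The ratio is:
E_6/E_8 = (-24.1879111111) / (-13.6057000000)
E_6/E_8 = (-870.7648/36) / (-870.7648/64)
E_6/E_8 = 64/36
E_6/E_8 = 1.7778
(Note: the Z² factors cancel in the ratio.)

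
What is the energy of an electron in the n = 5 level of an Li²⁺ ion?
-4.898052 eV

For hydrogen-like ions, the energy levels scale with Z²:
E_n = -13.6057 Z² / n² eV

For Li²⁺ (Z = 3) at n = 5:
E_5 = -13.6057 × 3² / 5²
E_5 = -13.6057 × 9 / 25
E_5 = -122.4513 / 25
E_5 = -4.898052 eV

The energy is 9 times more negative than hydrogen at the same n due to the stronger nuclear charge.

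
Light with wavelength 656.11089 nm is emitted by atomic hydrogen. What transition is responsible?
n = 3 → n = 2

First, find the photon energy from the wavelength (hc = 1239.84 eV·nm):
E = hc/λ = 1239.84 eV·nm / 656.11089 nm = 1.8896806 eV

The energy levels of hydrogen satisfy E_n = -13.6057 / n² eV, so an emission n_i → n_f releases
ΔE = 13.6057 × (1/n_f² − 1/n_i²) eV.

Setting ΔE equal to the photon energy:
1/n_f² − 1/n_i² = 1.8896806 / 13.6057 = 0.13888889

Since 1/n_i² must be positive, we need 1/n_f² > 0.13888889, i.e. n_f ≤ 2. For each allowed n_f, solve n_i = (1/n_f² − 0.13888889)^(−1/2) and check whether it is a whole number:
  n_f = 1: 1/n_i² = 1.00000000 − 0.13888889 = 0.86111111 → n_i = 1.078  (not an integer) ✗
  n_f = 2: 1/n_i² = 0.25000000 − 0.13888889 = 0.11111111 → n_i = 3.000  → integer, n_i = 3 ✓

Only n_f = 2 gives an integer upper level, n_i = 3.

The transition is from n = 3 to n = 2 (emission).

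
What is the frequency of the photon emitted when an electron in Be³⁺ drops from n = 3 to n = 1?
4.68e+16 Hz

First, find the transition energy:
E_3 = -13.6057 × 4² / 3² = -24.1879111 eV
E_1 = -13.6057 × 4² / 1² = -217.6912000 eV
|ΔE| = |E_1 - E_3| = 193.5032889 eV

Convert to Joules: E = 193.5032889 eV × (1.602177 × 10⁻¹⁹ J/eV) = 3.1003e-17 J

Using E = hf:
f = E/h = 3.1003e-17 J / (6.62607 × 10⁻³⁴ J·s)
f = 4.68e+16 Hz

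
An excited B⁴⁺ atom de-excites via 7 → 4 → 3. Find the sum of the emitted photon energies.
30.85193 eV

The energy levels of B⁴⁺ are E_n = -13.6057 × 5² / n² eV.

First transition (7 → 4):
ΔE₁ = |E_4 - E_7|
ΔE₁ = |-21.25890625000 - (-6.94168367347)| = 14.31722258 eV

Second transition (4 → 3):
ΔE₂ = |E_3 - E_4|
ΔE₂ = |-37.79361111111 - (-21.25890625000)| = 16.53470486 eV

Total energy released:
E_total = ΔE₁ + ΔE₂ = 14.31722258 + 16.53470486 = 30.85193 eV

Note: This equals the direct transition 7 → 3: 30.85193 eV ✓
Energy is conserved regardless of the path taken.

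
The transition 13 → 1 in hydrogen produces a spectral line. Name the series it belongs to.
Lyman series

The spectral series in hydrogen are named based on the final (lower) energy level:
- Lyman series: n_final = 1 (ultraviolet)
- Balmer series: n_final = 2 (visible/near-UV)
- Paschen series: n_final = 3 (infrared)
- Brackett series: n_final = 4 (infrared)
- Pfund series: n_final = 5 (far infrared)

Since this transition ends at n = 1, it belongs to the Lyman series.

For reference, this 13 → 1 line has photon energy
ΔE = 13.6057 eV × (1/1² - 1/13²) = 13.5251929 eV,
corresponding to wavelength λ = hc/ΔE = 1239.84 eV·nm / 13.5251929 eV = 91.66893 nm in the ultraviolet region.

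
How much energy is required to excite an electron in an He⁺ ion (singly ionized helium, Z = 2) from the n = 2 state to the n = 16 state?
13.393 eV

The energy levels of a hydrogen-like atom are E_n = -13.6057 Z² eV / n².

Energy at n = 2: E_2 = -13.6057 × 2² / 2² = -13.605700 eV
Energy at n = 16: E_16 = -13.6057 × 2² / 16² = -0.212589 eV

The excitation energy is the difference:
ΔE = E_16 - E_2
ΔE = -0.212589 - (-13.605700)
ΔE = 13.393 eV

Since this is positive, energy must be absorbed (photon absorption).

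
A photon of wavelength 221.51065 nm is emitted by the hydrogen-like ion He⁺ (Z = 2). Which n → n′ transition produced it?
n = 11 → n = 3

First, find the photon energy from the wavelength (hc = 1239.84 eV·nm):
E = hc/λ = 1239.84 eV·nm / 221.51065 nm = 5.5972027 eV

The energy levels of He⁺ satisfy E_n = -13.6057 × 2² / n² eV, so an emission n_i → n_f releases
ΔE = 13.6057 × 2² × (1/n_f² − 1/n_i²) eV.

Setting ΔE equal to the photon energy:
1/n_f² − 1/n_i² = 5.5972027 / (13.6057 × 2²) = 0.10284665

Since 1/n_i² must be positive, we need 1/n_f² > 0.10284665, i.e. n_f ≤ 3. For each allowed n_f, solve n_i = (1/n_f² − 0.10284665)^(−1/2) and check whether it is a whole number:
  n_f = 1: 1/n_i² = 1.00000000 − 0.10284665 = 0.89715335 → n_i = 1.056  (not an integer) ✗
  n_f = 2: 1/n_i² = 0.25000000 − 0.10284665 = 0.14715335 → n_i = 2.607  (not an integer) ✗
  n_f = 3: 1/n_i² = 0.11111111 − 0.10284665 = 0.00826446 → n_i = 11.000  → integer, n_i = 11 ✓

Only n_f = 3 gives an integer upper level, n_i = 11.

The transition is from n = 11 to n = 3 (emission).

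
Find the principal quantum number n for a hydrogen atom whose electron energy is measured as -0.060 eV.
n = 15

The exact energy levels follow E_n = -13.6057 eV / n².

The measured value (-0.060 eV) is reported to only 2 significant figures, so we must test candidate n values and see which one matches to that precision.

Candidate energies:
  n = 13:  E = -13.6057/13² = -0.08051 eV
  n = 14:  E = -13.6057/14² = -0.06942 eV
  n = 15:  E = -13.6057/15² = -0.06047 eV  ← matches
  n = 16:  E = -13.6057/16² = -0.05315 eV
  n = 17:  E = -13.6057/17² = -0.04708 eV

Checking against the measurement of -0.060 eV (2 sig figs), only n = 15 agrees:
E_15 = -0.06047 eV, which rounds to -0.060 eV ✓

Therefore n = 15.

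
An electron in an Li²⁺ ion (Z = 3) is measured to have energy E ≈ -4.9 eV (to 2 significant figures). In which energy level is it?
n = 5

The exact energy levels follow E_n = -13.6057 Z² / n² eV with Z = 3.

The measured value (-4.9 eV) is reported to only 2 significant figures, so we must test candidate n values and see which one matches to that precision.

Candidate energies:
  n = 3:  E = -13.6057 × 3² / 3² = -13.60570 eV
  n = 4:  E = -13.6057 × 3² / 4² = -7.65321 eV
  n = 5:  E = -13.6057 × 3² / 5² = -4.89805 eV  ← matches
  n = 6:  E = -13.6057 × 3² / 6² = -3.40143 eV
  n = 7:  E = -13.6057 × 3² / 7² = -2.49901 eV

Checking against the measurement of -4.9 eV (2 sig figs), only n = 5 agrees:
E_5 = -4.89805 eV, which rounds to -4.9 eV ✓

Therefore n = 5.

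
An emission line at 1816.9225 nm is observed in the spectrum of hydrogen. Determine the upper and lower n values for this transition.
n = 9 → n = 4

First, find the photon energy from the wavelength (hc = 1239.84 eV·nm):
E = hc/λ = 1239.84 eV·nm / 1816.9225 nm = 0.68238464 eV

The energy levels of hydrogen satisfy E_n = -13.6057 / n² eV, so an emission n_i → n_f releases
ΔE = 13.6057 × (1/n_f² − 1/n_i²) eV.

Setting ΔE equal to the photon energy:
1/n_f² − 1/n_i² = 0.68238464 / 13.6057 = 0.050154321

Since 1/n_i² must be positive, we need 1/n_f² > 0.050154321, i.e. n_f ≤ 4. For each allowed n_f, solve n_i = (1/n_f² − 0.050154321)^(−1/2) and check whether it is a whole number:
  n_f = 1: 1/n_i² = 1.000000000 − 0.050154321 = 0.949845679 → n_i = 1.026  (not an integer) ✗
  n_f = 2: 1/n_i² = 0.250000000 − 0.050154321 = 0.199845679 → n_i = 2.237  (not an integer) ✗
  n_f = 3: 1/n_i² = 0.111111111 − 0.050154321 = 0.060956790 → n_i = 4.050  (not an integer) ✗
  n_f = 4: 1/n_i² = 0.062500000 − 0.050154321 = 0.012345679 → n_i = 9.000  → integer, n_i = 9 ✓

Only n_f = 4 gives an integer upper level, n_i = 9.

The transition is from n = 9 to n = 4 (emission).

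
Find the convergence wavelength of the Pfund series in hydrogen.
2278.16 nm

The series limit corresponds to the transition from n = ∞ to n = 5.
This is the highest energy (shortest wavelength) transition in the Pfund series.

E_∞ = 0 eV
E_5 = -13.6057 / 5² = -0.54422800 eV

Energy at series limit:
ΔE = E_∞ - E_5 = 0 - (-0.54422800) = 0.54422800 eV
λ = hc/E = 1239.84 eV·nm / 0.54422800 eV = 2278.16 nm

This energy equals the ionization energy from the n = 5 state of hydrogen.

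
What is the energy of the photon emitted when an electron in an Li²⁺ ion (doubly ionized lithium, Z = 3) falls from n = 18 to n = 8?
1.535365 eV

The energy levels are E_n = -13.6057 Z² eV / n².

Energy at n = 18: E_18 = -13.6057 × 3² / 18² = -0.377936111 eV
Energy at n = 8: E_8 = -13.6057 × 3² / 8² = -1.913301563 eV

For emission (electron falling to lower state), the photon energy is:
E_photon = E_18 - E_8 = |-0.377936111 - (-1.913301563)|
E_photon = 1.535365 eV

This energy is carried away by the emitted photon.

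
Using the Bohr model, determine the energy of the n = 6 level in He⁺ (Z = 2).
-1.512 eV

For hydrogen-like ions, the energy levels scale with Z²:
E_n = -13.6057 Z² / n² eV

For He⁺ (Z = 2) at n = 6:
E_6 = -13.6057 × 2² / 6²
E_6 = -13.6057 × 4 / 36
E_6 = -54.4228 / 36
E_6 = -1.512 eV

The energy is 4 times more negative than hydrogen at the same n due to the stronger nuclear charge.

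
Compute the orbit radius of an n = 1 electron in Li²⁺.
0.017639 nm (or 0.176392 Å)

The Bohr radius formula is:
r_n = n² a₀ / Z

where a₀ = 0.052917721 nm is the Bohr radius.

For Li²⁺ (Z = 3) at n = 1:
r_1 = 1² × 0.052917721 nm / 3
r_1 = 1 × 0.052917721 nm / 3
r_1 = 0.0529177 nm / 3
r_1 = 0.017639 nm

The electron orbits at approximately 0.017639 nm from the nucleus.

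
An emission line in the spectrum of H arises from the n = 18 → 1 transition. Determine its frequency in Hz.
3.28e+15 Hz

First, find the transition energy:
E_18 = -13.6057 / 18² = -0.0419929 eV
E_1 = -13.6057 / 1² = -13.6057000 eV
|ΔE| = |E_1 - E_18| = 13.5637071 eV

Convert to Joules: E = 13.5637071 eV × (1.602177 × 10⁻¹⁹ J/eV) = 2.1731e-18 J

Using E = hf:
f = E/h = 2.1731e-18 J / (6.62607 × 10⁻³⁴ J·s)
f = 3.28e+15 Hz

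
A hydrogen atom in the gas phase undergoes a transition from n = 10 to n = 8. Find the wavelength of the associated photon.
16200.2690 nm

First, find the transition energy using E_n = -13.6057 / n² eV:
E_10 = -13.6057 / 10² = -0.136057000000 eV
E_8 = -13.6057 / 8² = -0.212589062500 eV

Photon energy: |ΔE| = |E_8 - E_10| = 0.076532062500 eV

Convert to wavelength using E = hc/λ with hc = 1239.84 eV·nm:
λ = hc/E = 1239.84 eV·nm / 0.076532062500 eV
λ = 16200.2690 nm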